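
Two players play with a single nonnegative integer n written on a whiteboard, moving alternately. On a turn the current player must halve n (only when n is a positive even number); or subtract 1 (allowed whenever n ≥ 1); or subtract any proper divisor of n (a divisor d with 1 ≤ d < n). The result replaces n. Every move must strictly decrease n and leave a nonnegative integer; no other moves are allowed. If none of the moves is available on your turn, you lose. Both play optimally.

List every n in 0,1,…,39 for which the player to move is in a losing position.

Build the W/L table. Terminal = L. A non-terminal position is W if it has a move to some L; otherwise it is L.
n=0: no move → L
n=1: can move to 0, which is L ⇒ W
n=2: the only move is to 1(W), a W ⇒ L
n=3: can move to 2, which is L ⇒ W
n=4: can move to 2, which is L ⇒ W
n=5: the only move is to 4(W), a W ⇒ L
n=6: can move to 5, which is L ⇒ W
n=7: the only move is to 6(W), a W ⇒ L
n=8: can move to 7, which is L ⇒ W
n=9: moves to 6(W), 8(W); every one is W ⇒ L
n=10: can move to 5, which is L ⇒ W
n=11: the only move is to 10(W), a W ⇒ L
n=12: can move to 9, which is L ⇒ W
n=13: the only move is to 12(W), a W ⇒ L
n=14: can move to 7, which is L ⇒ W
n=15: moves to 10(W), 12(W), 14(W); every one is W ⇒ L
n=16: can move to 15, which is L ⇒ W
n=17: the only move is to 16(W), a W ⇒ L
n=18: can move to 9, which is L ⇒ W
n=19: the only move is to 18(W), a W ⇒ L
n=20: can move to 15, which is L ⇒ W
n=21: moves to 14(W), 18(W), 20(W); every one is W ⇒ L
n=22: can move to 11, which is L ⇒ W
n=23: the only move is to 22(W), a W ⇒ L
n=24: can move to 21, which is L ⇒ W
n=25: moves to 20(W), 24(W); every one is W ⇒ L
n=26: can move to 13, which is L ⇒ W
n=27: moves to 18(W), 24(W), 26(W); every one is W ⇒ L
n=28: can move to 21, which is L ⇒ W
n=29: the only move is to 28(W), a W ⇒ L
n=30: can move to 15, which is L ⇒ W
n=31: the only move is to 30(W), a W ⇒ L
n=32: can move to 31, which is L ⇒ W
n=33: moves to 22(W), 30(W), 32(W); every one is W ⇒ L
n=34: can move to 17, which is L ⇒ W
n=35: moves to 28(W), 30(W), 34(W); every one is W ⇒ L
n=36: can move to 27, which is L ⇒ W
n=37: the only move is to 36(W), a W ⇒ L
n=38: can move to 19, which is L ⇒ W
n=39: moves to 26(W), 36(W), 38(W); every one is W ⇒ L
The losing starting values of n are exactly the entries labelled L in this table (20 of them).

0, 2, 5, 7, 9, 11, 13, 15, 17, 19, 21, 23, 25, 27, 29, 31, 33, 35, 37, 39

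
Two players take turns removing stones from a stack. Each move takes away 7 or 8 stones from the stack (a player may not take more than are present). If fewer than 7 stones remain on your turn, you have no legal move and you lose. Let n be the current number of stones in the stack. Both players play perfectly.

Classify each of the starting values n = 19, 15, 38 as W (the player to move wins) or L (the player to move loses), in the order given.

Work bottom-up. With no move the player to move loses. Otherwise the position is W if at least one move leads to an L position for the opponent, and L if every move leads to a W.
n=0: no move → L
n=1: no move → L
n=2: no move → L
n=3: no move → L
n=4: no move → L
n=5: no move → L
n=6: no move → L
n=7: W (go to 0, an L position)
n=8: W (go to 1, an L position)
n=9: W (go to 2, an L position)
n=10: W (go to 3, an L position)
n=11: W (go to 4, an L position)
n=12: W (go to 5, an L position)
n=13: W (go to 6, an L position)
n=14: W (go to 6, an L position)
n=15: L (options 8(W), 7(W) are all W)
n=16: L (options 9(W), 8(W) are all W)
n=17: L (options 10(W), 9(W) are all W)
n=18: L (options 11(W), 10(W) are all W)
n=19: L (options 12(W), 11(W) are all W)
n=20: L (options 13(W), 12(W) are all W)
n=21: L (options 14(W), 13(W) are all W)
n=22: W (go to 15, an L position)
n=23: W (go to 16, an L position)
n=24: W (go to 17, an L position)
n=25: W (go to 18, an L position)
n=26: W (go to 19, an L position)
n=27: W (go to 20, an L position)
n=28: W (go to 21, an L position)
n=29: W (go to 21, an L position)
n=30: L (options 23(W), 22(W) are all W)
n=31: L (options 24(W), 23(W) are all W)
n=32: L (options 25(W), 24(W) are all W)
n=33: L (options 26(W), 25(W) are all W)
n=34: L (options 27(W), 26(W) are all W)
n=35: L (options 28(W), 27(W) are all W)
n=36: L (options 29(W), 28(W) are all W)
n=37: W (go to 30, an L position)
n=38: W (go to 31, an L position)

19: L, 15: L, 38: W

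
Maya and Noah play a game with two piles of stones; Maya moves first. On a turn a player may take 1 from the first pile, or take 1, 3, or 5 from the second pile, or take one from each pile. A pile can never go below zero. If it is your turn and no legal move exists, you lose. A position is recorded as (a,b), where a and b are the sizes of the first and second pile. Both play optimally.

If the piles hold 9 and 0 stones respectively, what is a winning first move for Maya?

Move to (8,0).

Classify positions by backward induction: terminal positions (no move available) are L. From any other position, the mover wins iff some move reaches an L.
No move ever increases a pile, so every position that can arise here has a ≤ 9 and b ≤ 0; it is enough to label the cells with 0 ≤ a ≤ 9 and 0 ≤ b ≤ 0.
Every move lowers a or b (never raises either), so fill the grid row by row in increasing a, and left to right within a row: each cell's successors are then already labelled.
      b=0
a=0:    L
a=1:    W
a=2:    L
a=3:    W
a=4:    L
a=5:    W
a=6:    L
a=7:    W
a=8:    L
a=9:    W
Cells with no legal move (terminal, hence L): (0,0).
The remaining L cells, each justified by listing all of its moves:
(2,0): only reaches (1,0)(W), which is W → L
(4,0): only reaches (3,0)(W), which is W → L
(6,0): only reaches (5,0)(W), which is W → L
(8,0): only reaches (7,0)(W), which is W → L
Every other cell has at least one move into one of the L cells above, so it is W.
From (9,0), the L positions reachable in one move are: (8,0).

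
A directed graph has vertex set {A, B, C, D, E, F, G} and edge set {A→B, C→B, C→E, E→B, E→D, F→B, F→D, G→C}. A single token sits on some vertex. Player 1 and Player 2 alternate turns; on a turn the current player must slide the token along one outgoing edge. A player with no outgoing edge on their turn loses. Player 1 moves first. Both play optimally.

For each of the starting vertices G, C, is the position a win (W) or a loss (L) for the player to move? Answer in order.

Positions with no move are L. A position that does have a move is losing for the player to move precisely when every available move leads to a winning position for the opponent. Fill in the labels:
Every edge goes from a vertex to one that appears earlier in the order D, B, E, F, C, G, A, so processing vertices in that order labels each vertex after all of its successors.
D: no outgoing edge → L
B: no outgoing edge → L
E: can move to B, which is L ⇒ W
F: can move to B, which is L ⇒ W
C: can move to B, which is L ⇒ W
G: the only move is to C(W), a W ⇒ L
A: can move to B, which is L ⇒ W

G: L, C: W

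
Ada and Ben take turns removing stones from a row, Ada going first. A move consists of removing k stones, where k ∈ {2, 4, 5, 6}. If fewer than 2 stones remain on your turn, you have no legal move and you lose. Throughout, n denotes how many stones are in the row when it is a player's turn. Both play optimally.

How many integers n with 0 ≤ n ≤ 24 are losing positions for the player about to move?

7

Compute win/loss labels from the base case upward. A position with no move is L. Any other position is W if it can reach an L in one move, else L.
n=0: no move → L
n=1: no move → L
n=2: can move to 0, which is L ⇒ W
n=3: can move to 1, which is L ⇒ W
n=4: can move to 0, which is L ⇒ W
n=5: can move to 1, which is L ⇒ W
n=6: can move to 1, which is L ⇒ W
n=7: can move to 1, which is L ⇒ W
n=8: moves to 6(W), 4(W), 3(W), 2(W); every one is W ⇒ L
n=9: moves to 7(W), 5(W), 4(W), 3(W); every one is W ⇒ L
n=10: can move to 8, which is L ⇒ W
n=11: can move to 9, which is L ⇒ W
n=12: can move to 8, which is L ⇒ W
n=13: can move to 9, which is L ⇒ W
n=14: can move to 9, which is L ⇒ W
n=15: can move to 9, which is L ⇒ W
n=16: moves to 14(W), 12(W), 11(W), 10(W); every one is W ⇒ L
n=17: moves to 15(W), 13(W), 12(W), 11(W); every one is W ⇒ L
n=18: can move to 16, which is L ⇒ W
n=19: can move to 17, which is L ⇒ W
n=20: can move to 16, which is L ⇒ W
n=21: can move to 17, which is L ⇒ W
n=22: can move to 17, which is L ⇒ W
n=23: can move to 17, which is L ⇒ W
n=24: moves to 22(W), 20(W), 19(W), 18(W); every one is W ⇒ L
L entries with 0 ≤ n ≤ 24: n = 0, 1, 8, 9, 16, 17, 24; that makes 7.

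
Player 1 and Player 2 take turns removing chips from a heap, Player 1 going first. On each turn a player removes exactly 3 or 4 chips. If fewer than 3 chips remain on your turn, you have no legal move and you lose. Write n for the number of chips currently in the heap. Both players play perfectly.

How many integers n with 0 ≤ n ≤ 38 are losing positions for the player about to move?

18

Build the W/L table. Terminal = L. A non-terminal position is W if it has a move to some L; otherwise it is L.
n=0: no move → L
n=1: no move → L
n=2: no move → L
n=3: can move to 0, which is L ⇒ W
n=4: can move to 1, which is L ⇒ W
n=5: can move to 2, which is L ⇒ W
n=6: can move to 2, which is L ⇒ W
n=7: moves to 4(W), 3(W); every one is W ⇒ L
n=8: moves to 5(W), 4(W); every one is W ⇒ L
n=9: moves to 6(W), 5(W); every one is W ⇒ L
n=10: can move to 7, which is L ⇒ W
n=11: can move to 8, which is L ⇒ W
n=12: can move to 9, which is L ⇒ W
n=13: can move to 9, which is L ⇒ W
n=14: moves to 11(W), 10(W); every one is W ⇒ L
n=15: moves to 12(W), 11(W); every one is W ⇒ L
n=16: moves to 13(W), 12(W); every one is W ⇒ L
n=17: can move to 14, which is L ⇒ W
n=18: can move to 15, which is L ⇒ W
n=19: can move to 16, which is L ⇒ W
n=20: can move to 16, which is L ⇒ W
n=21: moves to 18(W), 17(W); every one is W ⇒ L
n=22: moves to 19(W), 18(W); every one is W ⇒ L
n=23: moves to 20(W), 19(W); every one is W ⇒ L
n=24: can move to 21, which is L ⇒ W
n=25: can move to 22, which is L ⇒ W
n=26: can move to 23, which is L ⇒ W
n=27: can move to 23, which is L ⇒ W
n=28: moves to 25(W), 24(W); every one is W ⇒ L
n=29: moves to 26(W), 25(W); every one is W ⇒ L
n=30: moves to 27(W), 26(W); every one is W ⇒ L
n=31: can move to 28, which is L ⇒ W
n=32: can move to 29, which is L ⇒ W
n=33: can move to 30, which is L ⇒ W
n=34: can move to 30, which is L ⇒ W
n=35: moves to 32(W), 31(W); every one is W ⇒ L
n=36: moves to 33(W), 32(W); every one is W ⇒ L
n=37: moves to 34(W), 33(W); every one is W ⇒ L
n=38: can move to 35, which is L ⇒ W
L entries with 0 ≤ n ≤ 38: n = 0, 1, 2, 7, 8, 9, 14, 15, 16, 21, 22, 23, 28, 29, 30, 35, 36, 37; that makes 18.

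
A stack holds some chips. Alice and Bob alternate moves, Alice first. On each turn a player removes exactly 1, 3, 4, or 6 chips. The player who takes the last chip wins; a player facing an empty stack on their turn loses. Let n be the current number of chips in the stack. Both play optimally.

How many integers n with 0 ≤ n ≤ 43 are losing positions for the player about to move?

13

Label each position W (a win for the player to move) or L (a loss). A position with no legal move is L; any other position is W exactly when some move reaches an L, and L when every move reaches a W.
n=0: no move → L
n=1: can move to 0, which is L ⇒ W
n=2: the only move is to 1(W), a W ⇒ L
n=3: can move to 2, which is L ⇒ W
n=4: can move to 0, which is L ⇒ W
n=5: can move to 2, which is L ⇒ W
n=6: can move to 2, which is L ⇒ W
n=7: moves to 6(W), 4(W), 3(W), 1(W); every one is W ⇒ L
n=8: can move to 7, which is L ⇒ W
n=9: moves to 8(W), 6(W), 5(W), 3(W); every one is W ⇒ L
n=10: can move to 9, which is L ⇒ W
n=11: can move to 7, which is L ⇒ W
n=12: can move to 9, which is L ⇒ W
n=13: can move to 9, which is L ⇒ W
n=14: moves to 13(W), 11(W), 10(W), 8(W); every one is W ⇒ L
n=15: can move to 14, which is L ⇒ W
n=16: moves to 15(W), 13(W), 12(W), 10(W); every one is W ⇒ L
n=17: can move to 16, which is L ⇒ W
n=18: can move to 14, which is L ⇒ W
n=19: can move to 16, which is L ⇒ W
n=20: can move to 16, which is L ⇒ W
n=21: moves to 20(W), 18(W), 17(W), 15(W); every one is W ⇒ L
n=22: can move to 21, which is L ⇒ W
n=23: moves to 22(W), 20(W), 19(W), 17(W); every one is W ⇒ L
n=24: can move to 23, which is L ⇒ W
n=25: can move to 21, which is L ⇒ W
n=26: can move to 23, which is L ⇒ W
n=27: can move to 23, which is L ⇒ W
n=28: moves to 27(W), 25(W), 24(W), 22(W); every one is W ⇒ L
n=29: can move to 28, which is L ⇒ W
n=30: moves to 29(W), 27(W), 26(W), 24(W); every one is W ⇒ L
n=31: can move to 30, which is L ⇒ W
n=32: can move to 28, which is L ⇒ W
n=33: can move to 30, which is L ⇒ W
n=34: can move to 30, which is L ⇒ W
n=35: moves to 34(W), 32(W), 31(W), 29(W); every one is W ⇒ L
n=36: can move to 35, which is L ⇒ W
n=37: moves to 36(W), 34(W), 33(W), 31(W); every one is W ⇒ L
n=38: can move to 37, which is L ⇒ W
n=39: can move to 35, which is L ⇒ W
n=40: can move to 37, which is L ⇒ W
n=41: can move to 37, which is L ⇒ W
n=42: moves to 41(W), 39(W), 38(W), 36(W); every one is W ⇒ L
n=43: can move to 42, which is L ⇒ W
L entries with 0 ≤ n ≤ 43: n = 0, 2, 7, 9, 14, 16, 21, 23, 28, 30, 35, 37, 42; that makes 13.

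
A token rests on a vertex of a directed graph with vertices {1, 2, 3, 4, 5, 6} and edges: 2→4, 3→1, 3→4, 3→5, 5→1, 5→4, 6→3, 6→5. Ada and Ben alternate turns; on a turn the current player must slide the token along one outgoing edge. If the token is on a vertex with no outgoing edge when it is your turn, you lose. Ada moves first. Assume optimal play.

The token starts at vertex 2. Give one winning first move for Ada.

Move to 4.

Use the standard recursion: the mover loses at a terminal position; elsewhere, the mover wins exactly when some move hands the opponent an L position.
Every edge goes from a vertex to one that appears earlier in the order 4, 1, 5, 2, 3, 6, so processing vertices in that order labels each vertex after all of its successors.
4: no outgoing edge → L
1: no outgoing edge → L
5: W (go to 1, an L position)
2: W (go to 4, an L position)
3: W (go to 1, an L position)
6: L (options 3(W), 5(W) are all W)
From 2, the L positions reachable in one move are: 4.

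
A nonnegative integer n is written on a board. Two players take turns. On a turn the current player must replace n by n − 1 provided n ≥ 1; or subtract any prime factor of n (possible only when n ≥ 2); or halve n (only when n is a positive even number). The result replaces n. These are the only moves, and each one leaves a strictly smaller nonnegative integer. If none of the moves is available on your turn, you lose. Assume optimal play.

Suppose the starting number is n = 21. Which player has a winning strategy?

Build the W/L table. Terminal = L. A non-terminal position is W if it has a move to some L; otherwise it is L.
n=0: no move → L
n=1: can move to 0, which is L ⇒ W
n=2: can move to 0, which is L ⇒ W
n=3: can move to 0, which is L ⇒ W
n=4: moves to 2(W), 3(W); every one is W ⇒ L
n=5: can move to 0, which is L ⇒ W
n=6: can move to 4, which is L ⇒ W
n=7: can move to 0, which is L ⇒ W
n=8: can move to 4, which is L ⇒ W
n=9: moves to 6(W), 8(W); every one is W ⇒ L
n=10: can move to 9, which is L ⇒ W
n=11: can move to 0, which is L ⇒ W
n=12: can move to 9, which is L ⇒ W
n=13: can move to 0, which is L ⇒ W
n=14: moves to 7(W), 12(W), 13(W); every one is W ⇒ L
n=15: can move to 14, which is L ⇒ W
n=16: can move to 14, which is L ⇒ W
n=17: can move to 0, which is L ⇒ W
n=18: can move to 9, which is L ⇒ W
n=19: can move to 0, which is L ⇒ W
n=20: moves to 10(W), 15(W), 18(W), 19(W); every one is W ⇒ L
n=21: can move to 14, which is L ⇒ W
From 21 the player to move can move to 14, reaching an L position.

The first player wins.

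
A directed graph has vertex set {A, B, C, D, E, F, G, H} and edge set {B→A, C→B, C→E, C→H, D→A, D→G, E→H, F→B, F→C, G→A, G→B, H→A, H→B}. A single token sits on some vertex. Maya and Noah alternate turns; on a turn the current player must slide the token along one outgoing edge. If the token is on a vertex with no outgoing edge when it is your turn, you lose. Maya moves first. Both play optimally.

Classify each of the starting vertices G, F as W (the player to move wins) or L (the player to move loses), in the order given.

Use the standard recursion: the mover loses at a terminal position; elsewhere, the mover wins exactly when some move hands the opponent an L position.
Every edge goes from a vertex to one that appears earlier in the order A, B, H, E, C, G, D, F, so processing vertices in that order labels each vertex after all of its successors.
A: no outgoing edge → L
B: W (go to A, an L position)
H: W (go to A, an L position)
E: L (sole option H(W) is W)
C: W (go to E, an L position)
G: W (go to A, an L position)
D: W (go to A, an L position)
F: L (options C(W), B(W) are all W)

G: W, F: L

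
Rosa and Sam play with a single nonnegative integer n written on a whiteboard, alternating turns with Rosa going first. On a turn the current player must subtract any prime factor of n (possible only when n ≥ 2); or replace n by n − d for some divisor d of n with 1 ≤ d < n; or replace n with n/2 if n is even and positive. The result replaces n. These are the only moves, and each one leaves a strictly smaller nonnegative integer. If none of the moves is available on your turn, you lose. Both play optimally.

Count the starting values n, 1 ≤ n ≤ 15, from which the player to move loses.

4

Compute win/loss labels from the base case upward. A position with no move is L. Any other position is W if it can reach an L in one move, else L.
n=0: no move → L
n=1: no move → L
n=2: →0(L), so W
n=3: →0(L), so W
n=4: →2(W), 3(W) — all W, so L
n=5: →0(L), so W
n=6: →4(L), so W
n=7: →0(L), so W
n=8: →4(L), so W
n=9: →6(W), 8(W) — all W, so L
n=10: →9(L), so W
n=11: →0(L), so W
n=12: →9(L), so W
n=13: →0(L), so W
n=14: →7(W), 12(W), 13(W) — all W, so L
n=15: →14(L), so W
L entries with 1 ≤ n ≤ 15 (n=0 is outside the asked range and is not counted): n = 1, 4, 9, 14; that makes 4.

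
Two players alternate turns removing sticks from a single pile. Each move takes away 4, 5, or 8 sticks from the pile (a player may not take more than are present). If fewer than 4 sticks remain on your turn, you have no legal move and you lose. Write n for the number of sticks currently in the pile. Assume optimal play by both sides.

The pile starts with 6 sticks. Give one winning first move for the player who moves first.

Build the W/L table. Terminal = L. A non-terminal position is W if it has a move to some L; otherwise it is L.
n=0: no move → L
n=1: no move → L
n=2: no move → L
n=3: no move → L
n=4: →0(L), so W
n=5: →1(L), so W
n=6: →2(L), so W
From 6, the L positions reachable in one move are: 2, 1. Any move reaching one of these is winning.

Remove 4, leaving 2.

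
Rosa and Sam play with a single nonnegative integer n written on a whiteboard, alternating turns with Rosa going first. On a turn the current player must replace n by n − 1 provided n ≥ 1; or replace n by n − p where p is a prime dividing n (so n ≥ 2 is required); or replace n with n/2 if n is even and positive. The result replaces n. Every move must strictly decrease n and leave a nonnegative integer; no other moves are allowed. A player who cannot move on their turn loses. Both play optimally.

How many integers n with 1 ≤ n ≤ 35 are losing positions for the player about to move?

Work bottom-up. With no move the player to move loses. Otherwise the position is W if at least one move leads to an L position for the opponent, and L if every move leads to a W.
n=0: no move → L
n=1: can move to 0, which is L ⇒ W
n=2: can move to 0, which is L ⇒ W
n=3: can move to 0, which is L ⇒ W
n=4: moves to 2(W), 3(W); every one is W ⇒ L
n=5: can move to 0, which is L ⇒ W
n=6: can move to 4, which is L ⇒ W
n=7: can move to 0, which is L ⇒ W
n=8: can move to 4, which is L ⇒ W
n=9: moves to 6(W), 8(W); every one is W ⇒ L
n=10: can move to 9, which is L ⇒ W
n=11: can move to 0, which is L ⇒ W
n=12: can move to 9, which is L ⇒ W
n=13: can move to 0, which is L ⇒ W
n=14: moves to 7(W), 12(W), 13(W); every one is W ⇒ L
n=15: can move to 14, which is L ⇒ W
n=16: can move to 14, which is L ⇒ W
n=17: can move to 0, which is L ⇒ W
n=18: can move to 9, which is L ⇒ W
n=19: can move to 0, which is L ⇒ W
n=20: moves to 10(W), 15(W), 18(W), 19(W); every one is W ⇒ L
n=21: can move to 14, which is L ⇒ W
n=22: can move to 20, which is L ⇒ W
n=23: can move to 0, which is L ⇒ W
n=24: moves to 12(W), 21(W), 22(W), 23(W); every one is W ⇒ L
n=25: can move to 20, which is L ⇒ W
n=26: can move to 24, which is L ⇒ W
n=27: can move to 24, which is L ⇒ W
n=28: can move to 14, which is L ⇒ W
n=29: can move to 0, which is L ⇒ W
n=30: moves to 15(W), 25(W), 27(W), 28(W), 29(W); every one is W ⇒ L
n=31: can move to 0, which is L ⇒ W
n=32: can move to 30, which is L ⇒ W
n=33: can move to 30, which is L ⇒ W
n=34: moves to 17(W), 32(W), 33(W); every one is W ⇒ L
n=35: can move to 30, which is L ⇒ W
L entries with 1 ≤ n ≤ 35 (n=0 is outside the asked range and is not counted): n = 4, 9, 14, 20, 24, 30, 34; that makes 7.

7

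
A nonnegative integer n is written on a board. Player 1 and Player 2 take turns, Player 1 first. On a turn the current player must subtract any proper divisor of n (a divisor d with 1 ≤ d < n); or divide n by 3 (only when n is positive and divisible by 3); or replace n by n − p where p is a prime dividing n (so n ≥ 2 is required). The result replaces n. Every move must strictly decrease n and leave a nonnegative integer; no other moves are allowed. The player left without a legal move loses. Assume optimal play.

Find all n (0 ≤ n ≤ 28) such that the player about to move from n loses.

0, 1, 4, 9, 14, 20, 26

Compute win/loss labels from the base case upward. A position with no move is L. Any other position is W if it can reach an L in one move, else L.
n=0: no move → L
n=1: no move → L
n=2: can move to 0, which is L ⇒ W
n=3: can move to 0, which is L ⇒ W
n=4: moves to 2(W), 3(W); every one is W ⇒ L
n=5: can move to 0, which is L ⇒ W
n=6: can move to 4, which is L ⇒ W
n=7: can move to 0, which is L ⇒ W
n=8: can move to 4, which is L ⇒ W
n=9: moves to 3(W), 6(W), 8(W); every one is W ⇒ L
n=10: can move to 9, which is L ⇒ W
n=11: can move to 0, which is L ⇒ W
n=12: can move to 4, which is L ⇒ W
n=13: can move to 0, which is L ⇒ W
n=14: moves to 7(W), 12(W), 13(W); every one is W ⇒ L
n=15: can move to 14, which is L ⇒ W
n=16: can move to 14, which is L ⇒ W
n=17: can move to 0, which is L ⇒ W
n=18: can move to 9, which is L ⇒ W
n=19: can move to 0, which is L ⇒ W
n=20: moves to 10(W), 15(W), 16(W), 18(W), 19(W); every one is W ⇒ L
n=21: can move to 14, which is L ⇒ W
n=22: can move to 20, which is L ⇒ W
n=23: can move to 0, which is L ⇒ W
n=24: can move to 20, which is L ⇒ W
n=25: can move to 20, which is L ⇒ W
n=26: moves to 13(W), 24(W), 25(W); every one is W ⇒ L
n=27: can move to 9, which is L ⇒ W
n=28: can move to 14, which is L ⇒ W
Reading off the rows marked L gives the requested list; there are 7 such values of n.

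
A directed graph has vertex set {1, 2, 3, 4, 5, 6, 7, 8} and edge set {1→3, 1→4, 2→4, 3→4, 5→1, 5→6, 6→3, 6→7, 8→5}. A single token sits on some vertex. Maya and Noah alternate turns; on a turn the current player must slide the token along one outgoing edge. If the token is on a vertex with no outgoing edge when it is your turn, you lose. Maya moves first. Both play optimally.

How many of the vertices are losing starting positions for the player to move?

Use the standard recursion: the mover loses at a terminal position; elsewhere, the mover wins exactly when some move hands the opponent an L position.
Every edge goes from a vertex to one that appears earlier in the order 4, 7, 3, 6, 1, 2, 5, 8, so processing vertices in that order labels each vertex after all of its successors.
4: no outgoing edge → L
7: no outgoing edge → L
3: W (go to 4, an L position)
6: W (go to 7, an L position)
1: W (go to 4, an L position)
2: W (go to 4, an L position)
5: L (options 1(W), 6(W) are all W)
8: W (go to 5, an L position)
The L vertices are 4, 5, 7; that is 3 in all.

3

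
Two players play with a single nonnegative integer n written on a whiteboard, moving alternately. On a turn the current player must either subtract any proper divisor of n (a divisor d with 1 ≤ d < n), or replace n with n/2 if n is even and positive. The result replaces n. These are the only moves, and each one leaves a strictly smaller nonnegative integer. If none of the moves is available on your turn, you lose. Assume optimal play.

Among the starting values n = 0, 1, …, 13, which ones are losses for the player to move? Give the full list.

0, 1, 3, 5, 7, 9, 11, 13

Classify positions by backward induction: terminal positions (no move available) are L. From any other position, the mover wins iff some move reaches an L.
n=0: no move → L
n=1: no move → L
n=2: reaches L-position 1 → W
n=3: only reaches 2(W), which is W → L
n=4: reaches L-position 3 → W
n=5: only reaches 4(W), which is W → L
n=6: reaches L-position 3 → W
n=7: only reaches 6(W), which is W → L
n=8: reaches L-position 7 → W
n=9: only reaches 6(W), 8(W), all W → L
n=10: reaches L-position 5 → W
n=11: only reaches 10(W), which is W → L
n=12: reaches L-position 9 → W
n=13: only reaches 12(W), which is W → L
The losing starting values of n are exactly the entries labelled L in this table (8 of them).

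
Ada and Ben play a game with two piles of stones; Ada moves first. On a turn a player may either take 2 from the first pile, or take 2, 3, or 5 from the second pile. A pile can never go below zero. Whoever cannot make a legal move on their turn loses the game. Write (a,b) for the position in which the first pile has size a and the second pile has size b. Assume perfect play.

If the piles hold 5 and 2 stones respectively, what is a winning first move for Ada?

Move to (3,2).

Build the W/L table. Terminal = L. A non-terminal position is W if it has a move to some L; otherwise it is L.
No move ever increases a pile, so every position that can arise here has a ≤ 5 and b ≤ 2; it is enough to label the cells with 0 ≤ a ≤ 5 and 0 ≤ b ≤ 2.
Every move lowers a or b (never raises either), so fill the grid row by row in increasing a, and left to right within a row: each cell's successors are then already labelled.
      b=0  b=1  b=2
a=0:    L    L    W
a=1:    L    L    W
a=2:    W    W    L
a=3:    W    W    L
a=4:    L    L    W
a=5:    L    L    W
Cells with no legal move (terminal, hence L): (0,0), (0,1), (1,0), (1,1).
The remaining L cells, each justified by listing all of its moves:
(2,2): only reaches (0,2)(W), (2,0)(W), all W → L
(3,2): only reaches (1,2)(W), (3,0)(W), all W → L
(4,0): only reaches (2,0)(W), which is W → L
(4,1): only reaches (2,1)(W), which is W → L
(5,0): only reaches (3,0)(W), which is W → L
(5,1): only reaches (3,1)(W), which is W → L
Every other cell has at least one move into one of the L cells above, so it is W.
From (5,2), the L positions reachable in one move are: (3,2), (5,0). Any move reaching one of these is winning.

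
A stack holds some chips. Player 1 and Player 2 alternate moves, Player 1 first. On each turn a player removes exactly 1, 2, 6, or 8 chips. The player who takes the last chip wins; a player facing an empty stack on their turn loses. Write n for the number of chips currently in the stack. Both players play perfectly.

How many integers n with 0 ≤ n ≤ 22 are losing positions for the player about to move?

7

Compute win/loss labels from the base case upward. A position with no move is L. Any other position is W if it can reach an L in one move, else L.
n=0: no move → L
n=1: can move to 0, which is L ⇒ W
n=2: can move to 0, which is L ⇒ W
n=3: moves to 2(W), 1(W); every one is W ⇒ L
n=4: can move to 3, which is L ⇒ W
n=5: can move to 3, which is L ⇒ W
n=6: can move to 0, which is L ⇒ W
n=7: moves to 6(W), 5(W), 1(W); every one is W ⇒ L
n=8: can move to 7, which is L ⇒ W
n=9: can move to 7, which is L ⇒ W
n=10: moves to 9(W), 8(W), 4(W), 2(W); every one is W ⇒ L
n=11: can move to 10, which is L ⇒ W
n=12: can move to 10, which is L ⇒ W
n=13: can move to 7, which is L ⇒ W
n=14: moves to 13(W), 12(W), 8(W), 6(W); every one is W ⇒ L
n=15: can move to 14, which is L ⇒ W
n=16: can move to 14, which is L ⇒ W
n=17: moves to 16(W), 15(W), 11(W), 9(W); every one is W ⇒ L
n=18: can move to 17, which is L ⇒ W
n=19: can move to 17, which is L ⇒ W
n=20: can move to 14, which is L ⇒ W
n=21: moves to 20(W), 19(W), 15(W), 13(W); every one is W ⇒ L
n=22: can move to 21, which is L ⇒ W
L entries with 0 ≤ n ≤ 22: n = 0, 3, 7, 10, 14, 17, 21; that makes 7.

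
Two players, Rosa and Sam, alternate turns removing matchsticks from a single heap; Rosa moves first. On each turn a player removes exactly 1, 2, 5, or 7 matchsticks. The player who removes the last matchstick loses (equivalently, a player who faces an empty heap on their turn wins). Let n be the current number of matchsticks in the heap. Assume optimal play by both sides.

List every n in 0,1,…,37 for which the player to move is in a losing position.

1, 4, 7, 10, 13, 16, 19, 22, 25, 28, 31, 34, 37

Use the standard recursion: the mover wins at a terminal position; elsewhere, the mover wins exactly when some move hands the opponent an L position.
n=0: no move; the opponent has just taken the last matchstick and therefore loses → W
n=1: →0(W) only, which is W, so L
n=2: →1(L), so W
n=3: →1(L), so W
n=4: →3(W), 2(W) — all W, so L
n=5: →4(L), so W
n=6: →4(L), so W
n=7: →6(W), 5(W), 2(W), 0(W) — all W, so L
n=8: →7(L), so W
n=9: →7(L), so W
n=10: →9(W), 8(W), 5(W), 3(W) — all W, so L
n=11: →10(L), so W
n=12: →10(L), so W
n=13: →12(W), 11(W), 8(W), 6(W) — all W, so L
n=14: →13(L), so W
n=15: →13(L), so W
n=16: →15(W), 14(W), 11(W), 9(W) — all W, so L
n=17: →16(L), so W
n=18: →16(L), so W
n=19: →18(W), 17(W), 14(W), 12(W) — all W, so L
n=20: →19(L), so W
n=21: →19(L), so W
n=22: →21(W), 20(W), 17(W), 15(W) — all W, so L
n=23: →22(L), so W
n=24: →22(L), so W
n=25: →24(W), 23(W), 20(W), 18(W) — all W, so L
n=26: →25(L), so W
n=27: →25(L), so W
n=28: →27(W), 26(W), 23(W), 21(W) — all W, so L
n=29: →28(L), so W
n=30: →28(L), so W
n=31: →30(W), 29(W), 26(W), 24(W) — all W, so L
n=32: →31(L), so W
n=33: →31(L), so W
n=34: →33(W), 32(W), 29(W), 27(W) — all W, so L
n=35: →34(L), so W
n=36: →34(L), so W
n=37: →36(W), 35(W), 32(W), 30(W) — all W, so L
The losing starting values of n are exactly the entries labelled L in this table (13 of them).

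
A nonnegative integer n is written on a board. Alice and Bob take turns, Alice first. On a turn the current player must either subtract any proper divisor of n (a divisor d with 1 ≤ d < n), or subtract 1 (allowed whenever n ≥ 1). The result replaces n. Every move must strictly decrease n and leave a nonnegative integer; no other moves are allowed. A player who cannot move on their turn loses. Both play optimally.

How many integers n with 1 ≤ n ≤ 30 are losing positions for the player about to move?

Work bottom-up. With no move the player to move loses. Otherwise the position is W if at least one move leads to an L position for the opponent, and L if every move leads to a W.
n=0: no move → L
n=1: →0(L), so W
n=2: →1(W) only, which is W, so L
n=3: →2(L), so W
n=4: →2(L), so W
n=5: →4(W) only, which is W, so L
n=6: →5(L), so W
n=7: →6(W) only, which is W, so L
n=8: →7(L), so W
n=9: →6(W), 8(W) — all W, so L
n=10: →5(L), so W
n=11: →10(W) only, which is W, so L
n=12: →9(L), so W
n=13: →12(W) only, which is W, so L
n=14: →7(L), so W
n=15: →10(W), 12(W), 14(W) — all W, so L
n=16: →15(L), so W
n=17: →16(W) only, which is W, so L
n=18: →9(L), so W
n=19: →18(W) only, which is W, so L
n=20: →15(L), so W
n=21: →14(W), 18(W), 20(W) — all W, so L
n=22: →11(L), so W
n=23: →22(W) only, which is W, so L
n=24: →21(L), so W
n=25: →20(W), 24(W) — all W, so L
n=26: →13(L), so W
n=27: →18(W), 24(W), 26(W) — all W, so L
n=28: →21(L), so W
n=29: →28(W) only, which is W, so L
n=30: →15(L), so W
L entries with 1 ≤ n ≤ 30 (n=0 is outside the asked range and is not counted): n = 2, 5, 7, 9, 11, 13, 15, 17, 19, 21, 23, 25, 27, 29; that makes 14.

14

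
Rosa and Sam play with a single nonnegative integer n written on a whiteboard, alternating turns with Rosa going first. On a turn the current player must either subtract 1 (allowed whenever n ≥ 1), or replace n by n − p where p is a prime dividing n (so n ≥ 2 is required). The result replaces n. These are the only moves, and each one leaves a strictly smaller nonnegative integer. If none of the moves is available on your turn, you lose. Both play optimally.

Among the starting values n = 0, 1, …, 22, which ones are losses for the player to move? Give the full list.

0, 4, 8, 12, 16, 20

Positions with no move are L. A position that does have a move is losing for the player to move precisely when every available move leads to a winning position for the opponent. Fill in the labels:
n=0: no move → L
n=1: →0(L), so W
n=2: →0(L), so W
n=3: →0(L), so W
n=4: →2(W), 3(W) — all W, so L
n=5: →0(L), so W
n=6: →4(L), so W
n=7: →0(L), so W
n=8: →6(W), 7(W) — all W, so L
n=9: →8(L), so W
n=10: →8(L), so W
n=11: →0(L), so W
n=12: →9(W), 10(W), 11(W) — all W, so L
n=13: →0(L), so W
n=14: →12(L), so W
n=15: →12(L), so W
n=16: →14(W), 15(W) — all W, so L
n=17: →0(L), so W
n=18: →16(L), so W
n=19: →0(L), so W
n=20: →15(W), 18(W), 19(W) — all W, so L
n=21: →20(L), so W
n=22: →20(L), so W
Reading off the rows marked L gives the requested list; there are 6 such values of n.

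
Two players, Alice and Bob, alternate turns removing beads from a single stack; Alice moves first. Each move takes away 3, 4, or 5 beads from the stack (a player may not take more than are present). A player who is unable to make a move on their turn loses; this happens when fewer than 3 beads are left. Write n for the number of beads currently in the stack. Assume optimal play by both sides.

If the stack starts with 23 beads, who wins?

Alice wins.

Label each position W (a win for the player to move) or L (a loss). A position with no legal move is L; any other position is W exactly when some move reaches an L, and L when every move reaches a W.
n=0: no move → L
n=1: no move → L
n=2: no move → L
n=3: reaches L-position 0 → W
n=4: reaches L-position 1 → W
n=5: reaches L-position 2 → W
n=6: reaches L-position 2 → W
n=7: reaches L-position 2 → W
n=8: only reaches 5(W), 4(W), 3(W), all W → L
n=9: only reaches 6(W), 5(W), 4(W), all W → L
n=10: only reaches 7(W), 6(W), 5(W), all W → L
n=11: reaches L-position 8 → W
n=12: reaches L-position 9 → W
n=13: reaches L-position 10 → W
n=14: reaches L-position 10 → W
n=15: reaches L-position 10 → W
n=16: only reaches 13(W), 12(W), 11(W), all W → L
n=17: only reaches 14(W), 13(W), 12(W), all W → L
n=18: only reaches 15(W), 14(W), 13(W), all W → L
n=19: reaches L-position 16 → W
n=20: reaches L-position 17 → W
n=21: reaches L-position 18 → W
n=22: reaches L-position 18 → W
n=23: reaches L-position 18 → W
From 23 Alice can remove 5, leaving 18, reaching an L position.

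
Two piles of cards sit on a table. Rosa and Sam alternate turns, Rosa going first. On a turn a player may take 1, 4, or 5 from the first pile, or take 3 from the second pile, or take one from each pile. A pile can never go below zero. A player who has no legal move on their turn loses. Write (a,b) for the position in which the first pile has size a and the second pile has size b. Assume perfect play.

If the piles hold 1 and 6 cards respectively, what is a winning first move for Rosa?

Work bottom-up. With no move the player to move loses. Otherwise the position is W if at least one move leads to an L position for the opponent, and L if every move leads to a W.
No move ever increases a pile, so every position that can arise here has a ≤ 1 and b ≤ 6; it is enough to label the cells with 0 ≤ a ≤ 1 and 0 ≤ b ≤ 6.
Every move lowers a or b (never raises either), so fill the grid row by row in increasing a, and left to right within a row: each cell's successors are then already labelled.
      b=0  b=1  b=2  b=3  b=4  b=5  b=6
a=0:    L    L    L    W    W    W    L
a=1:    W    W    W    W    L    L    W
Cells with no legal move (terminal, hence L): (0,0), (0,1), (0,2).
The remaining L cells, each justified by listing all of its moves:
(0,6): the only move is to (0,3)(W), a W ⇒ L
(1,4): moves to (0,4)(W), (1,1)(W), (0,3)(W); every one is W ⇒ L
(1,5): moves to (0,5)(W), (1,2)(W), (0,4)(W); every one is W ⇒ L
Every other cell has at least one move into one of the L cells above, so it is W.
From (1,6), the L positions reachable in one move are: (0,6).

Move to (0,6).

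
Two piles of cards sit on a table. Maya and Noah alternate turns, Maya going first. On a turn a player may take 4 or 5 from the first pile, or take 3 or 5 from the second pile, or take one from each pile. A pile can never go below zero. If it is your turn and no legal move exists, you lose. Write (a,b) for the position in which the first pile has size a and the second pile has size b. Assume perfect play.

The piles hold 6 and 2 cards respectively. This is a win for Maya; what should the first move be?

Move to (2,2).

Use the standard recursion: the mover loses at a terminal position; elsewhere, the mover wins exactly when some move hands the opponent an L position.
No move ever increases a pile, so every position that can arise here has a ≤ 6 and b ≤ 2; it is enough to label the cells with 0 ≤ a ≤ 6 and 0 ≤ b ≤ 2.
Every move lowers a or b (never raises either), so fill the grid row by row in increasing a, and left to right within a row: each cell's successors are then already labelled.
      b=0  b=1  b=2
a=0:    L    L    L
a=1:    L    W    W
a=2:    L    W    L
a=3:    L    W    L
a=4:    W    W    W
a=5:    W    W    W
a=6:    W    L    W
Cells with no legal move (terminal, hence L): (0,0), (0,1), (0,2), (1,0), (2,0), (3,0).
The remaining L cells, each justified by listing all of its moves:
(2,2): only reaches (1,1)(W), which is W → L
(3,2): only reaches (2,1)(W), which is W → L
(6,1): only reaches (2,1)(W), (1,1)(W), (5,0)(W), all W → L
Every other cell has at least one move into one of the L cells above, so it is W.
From (6,2), the L positions reachable in one move are: (2,2).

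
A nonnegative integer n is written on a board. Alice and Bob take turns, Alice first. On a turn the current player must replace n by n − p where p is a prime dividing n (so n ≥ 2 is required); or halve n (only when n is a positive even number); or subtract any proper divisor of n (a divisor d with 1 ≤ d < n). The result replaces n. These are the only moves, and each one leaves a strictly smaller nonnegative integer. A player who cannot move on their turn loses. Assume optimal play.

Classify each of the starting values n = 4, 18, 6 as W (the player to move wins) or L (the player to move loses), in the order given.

4: L, 18: W, 6: W

Positions with no move are L. A position that does have a move is losing for the player to move precisely when every available move leads to a winning position for the opponent. Fill in the labels:
n=0: no move → L
n=1: no move → L
n=2: reaches L-position 0 → W
n=3: reaches L-position 0 → W
n=4: only reaches 2(W), 3(W), all W → L
n=5: reaches L-position 0 → W
n=6: reaches L-position 4 → W
n=7: reaches L-position 0 → W
n=8: reaches L-position 4 → W
n=9: only reaches 6(W), 8(W), all W → L
n=10: reaches L-position 9 → W
n=11: reaches L-position 0 → W
n=12: reaches L-position 9 → W
n=13: reaches L-position 0 → W
n=14: only reaches 7(W), 12(W), 13(W), all W → L
n=15: reaches L-position 14 → W
n=16: reaches L-position 14 → W
n=17: reaches L-position 0 → W
n=18: reaches L-position 9 → W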